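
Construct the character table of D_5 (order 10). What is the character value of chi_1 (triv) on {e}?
Conjugacy classes: {e} of size 1, {r^1, r^4} of size 2, {r^2, r^3} of size 2, {s, sr, ..., sr^4} of size 5.
Character table:
  irrep \ class              {e} (size 1)  {r^1, r^4} (size 2)  {r^2, r^3} (size 2)  {s, sr, ..., sr^4} (size 5)
  chi_1 (triv)               1             1                    1                    1                          
  chi_2 (sign: r->1, s->-1)  1             1                    1                    -1                         
  chi_3 (2d, j=1)            2             -1/2 + sqrt(5)/2     -sqrt(5)/2 - 1/2     0                          
  chi_4 (2d, j=2)            2             -sqrt(5)/2 - 1/2     -1/2 + sqrt(5)/2     0                          

Spot check: chi_1 (triv) on {e} = 1.

Argument: D_5 has order 2*5 = 10 with 4 conjugacy classes, hence 4 irreducibles. Sum of squared dims 1 + 1 + 4 + 4 = 10 = |G|. Linear characters come from the abelianisation; the 2-dimensional irreps have character r^k -> 2*cos(2*pi*j*k/5), reflections -> 0.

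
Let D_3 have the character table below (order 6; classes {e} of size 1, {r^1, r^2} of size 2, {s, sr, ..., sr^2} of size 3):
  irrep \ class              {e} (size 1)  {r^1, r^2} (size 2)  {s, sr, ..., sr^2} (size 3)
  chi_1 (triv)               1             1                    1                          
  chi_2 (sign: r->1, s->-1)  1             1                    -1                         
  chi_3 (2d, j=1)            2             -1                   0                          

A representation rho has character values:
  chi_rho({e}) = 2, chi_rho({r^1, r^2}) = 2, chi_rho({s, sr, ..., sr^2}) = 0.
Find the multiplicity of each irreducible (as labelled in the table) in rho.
Multiplicities: chi_1: 1, chi_2: 1, chi_3: 0.

Use <chi_rho, chi> = (1/|G|) sum_C |C| * chi_rho(C) * conj(chi(C)) with |G| = 6 for each irreducible chi in the table:
  <chi_rho, chi_1> = (1/6)[1*(2)*conj(1) + 2*(2)*conj(1) + 3*(0)*conj(1)]
      = (1/6)[(2) + (4) + (0)] = 6/6 = 1
  <chi_rho, chi_2> = (1/6)[1*(2)*conj(1) + 2*(2)*conj(1) + 3*(0)*conj(-1)]
      = (1/6)[(2) + (4) + (0)] = 6/6 = 1
  <chi_rho, chi_3> = (1/6)[1*(2)*conj(2) + 2*(2)*conj(-1) + 3*(0)*conj(0)]
      = (1/6)[(4) + (-4) + (0)] = 0/6 = 0
Dimension check: dim(rho) = sum (mult * dim) = 1*1 + 1*1 + 0*2 = 2 = chi_rho(e) = 2.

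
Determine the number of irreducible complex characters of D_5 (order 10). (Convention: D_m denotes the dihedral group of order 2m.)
4

Why: The number of irreducible complex representations of a finite group equals its number of conjugacy classes. D_5 has 4 conjugacy classes ((n+3)/2 for n odd), so D_5 (order 10) has exactly 4 irreducible complex representations.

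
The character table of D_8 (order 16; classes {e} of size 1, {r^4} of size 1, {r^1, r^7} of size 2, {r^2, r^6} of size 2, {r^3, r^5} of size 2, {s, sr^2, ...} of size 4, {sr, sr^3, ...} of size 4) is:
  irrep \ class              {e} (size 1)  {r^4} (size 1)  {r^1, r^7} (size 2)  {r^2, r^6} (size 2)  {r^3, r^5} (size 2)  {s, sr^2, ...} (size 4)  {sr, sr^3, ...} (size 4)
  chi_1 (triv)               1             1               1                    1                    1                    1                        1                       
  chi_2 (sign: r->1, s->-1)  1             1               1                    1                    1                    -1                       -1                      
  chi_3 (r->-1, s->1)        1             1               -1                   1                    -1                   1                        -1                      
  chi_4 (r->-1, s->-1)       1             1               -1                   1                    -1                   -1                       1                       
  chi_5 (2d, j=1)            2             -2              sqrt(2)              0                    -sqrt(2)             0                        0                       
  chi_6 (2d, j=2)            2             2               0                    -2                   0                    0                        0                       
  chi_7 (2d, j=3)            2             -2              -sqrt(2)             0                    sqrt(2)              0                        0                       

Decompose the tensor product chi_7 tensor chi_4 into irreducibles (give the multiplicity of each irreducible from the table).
chi_7 tensor chi_4 = chi_5 (all other irreducibles have multiplicity 0).

The character of a tensor product is the pointwise product (chi_7 * chi_4)(C) = chi_7(C) * chi_4(C):
  {e}: (2)*(1), {r^4}: (-2)*(1), {r^1, r^7}: (-sqrt(2))*(-1), {r^2, r^6}: (0)*(1), {r^3, r^5}: (sqrt(2))*(-1), {s, sr^2, ...}: (0)*(-1), {sr, sr^3, ...}: (0)*(1)
so (chi_7 * chi_4) takes values
  {e} -> 2, {r^4} -> -2, {r^1, r^7} -> sqrt(2), {r^2, r^6} -> 0, {r^3, r^5} -> -sqrt(2), {s, sr^2, ...} -> 0, {sr, sr^3, ...} -> 0.
Now take the inner product of this character with each irreducible chi from the table, <chi_7*chi_4, chi> = (1/16) sum_C |C| (chi_7*chi_4)(C) conj(chi(C)):
  <chi_7*chi_4, chi_1> = (1/16)[1*(2)*conj(1) + 1*(-2)*conj(1) + 2*(sqrt(2))*conj(1) + 2*(0)*conj(1) + 2*(-sqrt(2))*conj(1) + 4*(0)*conj(1) + 4*(0)*conj(1)]
      = (1/16)[(2) + (-2) + (2*sqrt(2)) + (0) + (-2*sqrt(2)) + (0) + (0)] = 0/16 = 0
  <chi_7*chi_4, chi_2> = (1/16)[1*(2)*conj(1) + 1*(-2)*conj(1) + 2*(sqrt(2))*conj(1) + 2*(0)*conj(1) + 2*(-sqrt(2))*conj(1) + 4*(0)*conj(-1) + 4*(0)*conj(-1)]
      = (1/16)[(2) + (-2) + (2*sqrt(2)) + (0) + (-2*sqrt(2)) + (0) + (0)] = 0/16 = 0
  <chi_7*chi_4, chi_3> = (1/16)[1*(2)*conj(1) + 1*(-2)*conj(1) + 2*(sqrt(2))*conj(-1) + 2*(0)*conj(1) + 2*(-sqrt(2))*conj(-1) + 4*(0)*conj(1) + 4*(0)*conj(-1)]
      = (1/16)[(2) + (-2) + (-2*sqrt(2)) + (0) + (2*sqrt(2)) + (0) + (0)] = 0/16 = 0
  <chi_7*chi_4, chi_4> = (1/16)[1*(2)*conj(1) + 1*(-2)*conj(1) + 2*(sqrt(2))*conj(-1) + 2*(0)*conj(1) + 2*(-sqrt(2))*conj(-1) + 4*(0)*conj(-1) + 4*(0)*conj(1)]
      = (1/16)[(2) + (-2) + (-2*sqrt(2)) + (0) + (2*sqrt(2)) + (0) + (0)] = 0/16 = 0
  <chi_7*chi_4, chi_5> = (1/16)[1*(2)*conj(2) + 1*(-2)*conj(-2) + 2*(sqrt(2))*conj(sqrt(2)) + 2*(0)*conj(0) + 2*(-sqrt(2))*conj(-sqrt(2)) + 4*(0)*conj(0) + 4*(0)*conj(0)]
      = (1/16)[(4) + (4) + (4) + (0) + (4) + (0) + (0)] = 16/16 = 1
  <chi_7*chi_4, chi_6> = (1/16)[1*(2)*conj(2) + 1*(-2)*conj(2) + 2*(sqrt(2))*conj(0) + 2*(0)*conj(-2) + 2*(-sqrt(2))*conj(0) + 4*(0)*conj(0) + 4*(0)*conj(0)]
      = (1/16)[(4) + (-4) + (0) + (0) + (0) + (0) + (0)] = 0/16 = 0
  <chi_7*chi_4, chi_7> = (1/16)[1*(2)*conj(2) + 1*(-2)*conj(-2) + 2*(sqrt(2))*conj(-sqrt(2)) + 2*(0)*conj(0) + 2*(-sqrt(2))*conj(sqrt(2)) + 4*(0)*conj(0) + 4*(0)*conj(0)]
      = (1/16)[(4) + (4) + (-4) + (0) + (-4) + (0) + (0)] = 0/16 = 0
Hence the multiplicities are chi_5: 1. Dimension check: dim(chi_7)*dim(chi_4) = 2*1 = 2 and sum (mult * dim) = 1*2 = 2.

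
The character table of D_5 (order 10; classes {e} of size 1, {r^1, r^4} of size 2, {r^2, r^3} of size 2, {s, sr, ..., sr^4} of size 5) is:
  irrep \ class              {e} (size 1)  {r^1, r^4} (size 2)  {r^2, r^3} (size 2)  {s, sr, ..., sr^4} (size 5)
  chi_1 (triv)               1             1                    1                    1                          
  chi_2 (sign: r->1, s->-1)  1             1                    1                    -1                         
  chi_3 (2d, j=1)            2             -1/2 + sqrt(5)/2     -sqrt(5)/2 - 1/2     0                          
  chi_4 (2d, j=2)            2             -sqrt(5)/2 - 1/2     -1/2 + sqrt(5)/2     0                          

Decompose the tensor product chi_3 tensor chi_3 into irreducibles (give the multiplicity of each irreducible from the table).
chi_3 tensor chi_3 = chi_1 + chi_2 + chi_4 (all other irreducibles have multiplicity 0).

Details: The character of a tensor product is the pointwise product (chi_3 * chi_3)(C) = chi_3(C) * chi_3(C):
  {e}: (2)*(2), {r^1, r^4}: (-1/2 + sqrt(5)/2)*(-1/2 + sqrt(5)/2), {r^2, r^3}: (-sqrt(5)/2 - 1/2)*(-sqrt(5)/2 - 1/2), {s, sr, ..., sr^4}: (0)*(0)
so (chi_3 * chi_3) takes values
  {e} -> 4, {r^1, r^4} -> 3/2 - sqrt(5)/2, {r^2, r^3} -> sqrt(5)/2 + 3/2, {s, sr, ..., sr^4} -> 0.
Now take the inner product of this character with each irreducible chi from the table, <chi_3*chi_3, chi> = (1/10) sum_C |C| (chi_3*chi_3)(C) conj(chi(C)):
  <chi_3*chi_3, chi_1> = (1/10)[1*(4)*conj(1) + 2*(3/2 - sqrt(5)/2)*conj(1) + 2*(sqrt(5)/2 + 3/2)*conj(1) + 5*(0)*conj(1)]
      = (1/10)[(4) + (3 - sqrt(5)) + (sqrt(5) + 3) + (0)] = 10/10 = 1
  <chi_3*chi_3, chi_2> = (1/10)[1*(4)*conj(1) + 2*(3/2 - sqrt(5)/2)*conj(1) + 2*(sqrt(5)/2 + 3/2)*conj(1) + 5*(0)*conj(-1)]
      = (1/10)[(4) + (3 - sqrt(5)) + (sqrt(5) + 3) + (0)] = 10/10 = 1
  <chi_3*chi_3, chi_3> = (1/10)[1*(4)*conj(2) + 2*(3/2 - sqrt(5)/2)*conj(-1/2 + sqrt(5)/2) + 2*(sqrt(5)/2 + 3/2)*conj(-sqrt(5)/2 - 1/2) + 5*(0)*conj(0)]
      = (1/10)[(8) + (-4 + 2*sqrt(5)) + (-2*sqrt(5) - 4) + (0)] = 0/10 = 0
  <chi_3*chi_3, chi_4> = (1/10)[1*(4)*conj(2) + 2*(3/2 - sqrt(5)/2)*conj(-sqrt(5)/2 - 1/2) + 2*(sqrt(5)/2 + 3/2)*conj(-1/2 + sqrt(5)/2) + 5*(0)*conj(0)]
      = (1/10)[(8) + (1 - sqrt(5)) + (1 + sqrt(5)) + (0)] = 10/10 = 1
Hence the multiplicities are chi_1: 1, chi_2: 1, chi_4: 1. Dimension check: dim(chi_3)*dim(chi_3) = 2*2 = 4 and sum (mult * dim) = 1*1 + 1*1 + 1*2 = 4.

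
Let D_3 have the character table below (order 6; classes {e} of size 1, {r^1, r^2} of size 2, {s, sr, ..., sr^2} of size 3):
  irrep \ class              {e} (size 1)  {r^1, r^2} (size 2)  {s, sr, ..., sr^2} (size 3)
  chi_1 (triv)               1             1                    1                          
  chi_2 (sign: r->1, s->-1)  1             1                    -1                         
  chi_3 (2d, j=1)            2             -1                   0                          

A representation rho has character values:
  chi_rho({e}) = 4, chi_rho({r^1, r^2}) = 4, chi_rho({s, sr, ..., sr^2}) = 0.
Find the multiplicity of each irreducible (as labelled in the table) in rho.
Multiplicities: chi_1: 2, chi_2: 2, chi_3: 0.

Use <chi_rho, chi> = (1/|G|) sum_C |C| * chi_rho(C) * conj(chi(C)) with |G| = 6 for each irreducible chi in the table:
  <chi_rho, chi_1> = (1/6)[1*(4)*conj(1) + 2*(4)*conj(1) + 3*(0)*conj(1)]
      = (1/6)[(4) + (8) + (0)] = 12/6 = 2
  <chi_rho, chi_2> = (1/6)[1*(4)*conj(1) + 2*(4)*conj(1) + 3*(0)*conj(-1)]
      = (1/6)[(4) + (8) + (0)] = 12/6 = 2
  <chi_rho, chi_3> = (1/6)[1*(4)*conj(2) + 2*(4)*conj(-1) + 3*(0)*conj(0)]
      = (1/6)[(8) + (-8) + (0)] = 0/6 = 0
Dimension check: dim(rho) = sum (mult * dim) = 2*1 + 2*1 + 0*2 = 4 = chi_rho(e) = 4.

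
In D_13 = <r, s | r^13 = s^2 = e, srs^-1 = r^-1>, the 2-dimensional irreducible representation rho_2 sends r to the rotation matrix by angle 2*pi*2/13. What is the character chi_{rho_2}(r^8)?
chi_{rho_2}(r^8) = 2*cos(2*pi*2*8/13) = 2*cos(32*pi/13)

Proof sketch: rho_2(r^8) is rotation by angle 2*pi*2*8/13, whose trace is 2*cos(2*pi*2*8/13) = 2*cos(32*pi/13).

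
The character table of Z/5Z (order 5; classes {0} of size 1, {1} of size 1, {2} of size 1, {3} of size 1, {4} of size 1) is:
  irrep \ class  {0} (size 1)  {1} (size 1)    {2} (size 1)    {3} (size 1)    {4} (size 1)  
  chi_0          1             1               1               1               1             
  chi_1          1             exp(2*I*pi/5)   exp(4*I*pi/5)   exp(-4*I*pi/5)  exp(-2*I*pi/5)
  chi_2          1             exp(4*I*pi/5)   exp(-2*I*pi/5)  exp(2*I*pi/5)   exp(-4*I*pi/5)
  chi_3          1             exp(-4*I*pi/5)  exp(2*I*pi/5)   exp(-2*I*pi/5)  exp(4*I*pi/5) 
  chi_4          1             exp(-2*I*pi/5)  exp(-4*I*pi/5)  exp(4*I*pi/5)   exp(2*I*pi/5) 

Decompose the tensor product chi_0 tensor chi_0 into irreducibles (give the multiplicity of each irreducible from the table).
chi_0 tensor chi_0 = chi_0 (all other irreducibles have multiplicity 0).

The character of a tensor product is the pointwise product (chi_0 * chi_0)(C) = chi_0(C) * chi_0(C):
  {0}: (1)*(1), {1}: (1)*(1), {2}: (1)*(1), {3}: (1)*(1), {4}: (1)*(1)
so (chi_0 * chi_0) takes values
  {0} -> 1, {1} -> 1, {2} -> 1, {3} -> 1, {4} -> 1.
Now take the inner product of this character with each irreducible chi from the table, <chi_0*chi_0, chi> = (1/5) sum_C |C| (chi_0*chi_0)(C) conj(chi(C)):
  <chi_0*chi_0, chi_0> = (1/5)[1*(1)*conj(1) + 1*(1)*conj(1) + 1*(1)*conj(1) + 1*(1)*conj(1) + 1*(1)*conj(1)]
      = (1/5)[(1) + (1) + (1) + (1) + (1)] = 5/5 = 1
  <chi_0*chi_0, chi_1> = (1/5)[1*(1)*conj(1) + 1*(1)*conj(exp(2*I*pi/5)) + 1*(1)*conj(exp(4*I*pi/5)) + 1*(1)*conj(exp(-4*I*pi/5)) + 1*(1)*conj(exp(-2*I*pi/5))]
      = (1/5)[(1) + (exp(-2*I*pi/5)) + (exp(-4*I*pi/5)) + (exp(4*I*pi/5)) + (exp(2*I*pi/5))] = 0/5 = 0
  <chi_0*chi_0, chi_2> = (1/5)[1*(1)*conj(1) + 1*(1)*conj(exp(4*I*pi/5)) + 1*(1)*conj(exp(-2*I*pi/5)) + 1*(1)*conj(exp(2*I*pi/5)) + 1*(1)*conj(exp(-4*I*pi/5))]
      = (1/5)[(1) + (exp(-4*I*pi/5)) + (exp(2*I*pi/5)) + (exp(-2*I*pi/5)) + (exp(4*I*pi/5))] = 0/5 = 0
  <chi_0*chi_0, chi_3> = (1/5)[1*(1)*conj(1) + 1*(1)*conj(exp(-4*I*pi/5)) + 1*(1)*conj(exp(2*I*pi/5)) + 1*(1)*conj(exp(-2*I*pi/5)) + 1*(1)*conj(exp(4*I*pi/5))]
      = (1/5)[(1) + (exp(4*I*pi/5)) + (exp(-2*I*pi/5)) + (exp(2*I*pi/5)) + (exp(-4*I*pi/5))] = 0/5 = 0
  <chi_0*chi_0, chi_4> = (1/5)[1*(1)*conj(1) + 1*(1)*conj(exp(-2*I*pi/5)) + 1*(1)*conj(exp(-4*I*pi/5)) + 1*(1)*conj(exp(4*I*pi/5)) + 1*(1)*conj(exp(2*I*pi/5))]
      = (1/5)[(1) + (exp(2*I*pi/5)) + (exp(4*I*pi/5)) + (exp(-4*I*pi/5)) + (exp(-2*I*pi/5))] = 0/5 = 0
(Exp terms are combined using exp(i*s)*conj(exp(i*t)) = exp(i*(s-t)), and sums of them are collapsed using the identity that for every m > 1 the m distinct m-th roots of unity sum to 0, e.g. 1 + exp(2*I*pi/3) + exp(-2*I*pi/3) = 0.)
Hence the multiplicities are chi_0: 1. Dimension check: dim(chi_0)*dim(chi_0) = 1*1 = 1 and sum (mult * dim) = 1*1 = 1.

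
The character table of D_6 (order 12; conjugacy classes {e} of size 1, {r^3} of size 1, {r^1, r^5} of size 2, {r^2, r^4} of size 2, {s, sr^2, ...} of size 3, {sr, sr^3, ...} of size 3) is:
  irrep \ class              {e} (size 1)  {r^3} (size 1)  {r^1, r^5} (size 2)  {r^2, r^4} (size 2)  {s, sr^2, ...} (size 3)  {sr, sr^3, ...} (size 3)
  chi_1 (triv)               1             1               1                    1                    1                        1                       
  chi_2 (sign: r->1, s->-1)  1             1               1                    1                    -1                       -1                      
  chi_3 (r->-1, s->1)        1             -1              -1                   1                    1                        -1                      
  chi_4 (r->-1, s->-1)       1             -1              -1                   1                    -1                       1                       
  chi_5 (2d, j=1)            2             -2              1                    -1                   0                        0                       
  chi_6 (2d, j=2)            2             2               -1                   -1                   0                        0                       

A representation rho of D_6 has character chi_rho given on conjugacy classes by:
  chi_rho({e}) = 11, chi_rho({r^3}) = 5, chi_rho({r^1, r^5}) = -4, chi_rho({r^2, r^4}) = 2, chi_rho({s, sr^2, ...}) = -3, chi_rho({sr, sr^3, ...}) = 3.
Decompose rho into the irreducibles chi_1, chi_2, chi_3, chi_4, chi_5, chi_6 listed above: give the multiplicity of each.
Multiplicities: chi_1: 1, chi_2: 1, chi_3: 0, chi_4: 3, chi_5: 0, chi_6: 3.

Details: Use <chi_rho, chi> = (1/|G|) sum_C |C| * chi_rho(C) * conj(chi(C)) with |G| = 12 for each irreducible chi in the table:
  <chi_rho, chi_1> = (1/12)[1*(11)*conj(1) + 1*(5)*conj(1) + 2*(-4)*conj(1) + 2*(2)*conj(1) + 3*(-3)*conj(1) + 3*(3)*conj(1)]
      = (1/12)[(11) + (5) + (-8) + (4) + (-9) + (9)] = 12/12 = 1
  <chi_rho, chi_2> = (1/12)[1*(11)*conj(1) + 1*(5)*conj(1) + 2*(-4)*conj(1) + 2*(2)*conj(1) + 3*(-3)*conj(-1) + 3*(3)*conj(-1)]
      = (1/12)[(11) + (5) + (-8) + (4) + (9) + (-9)] = 12/12 = 1
  <chi_rho, chi_3> = (1/12)[1*(11)*conj(1) + 1*(5)*conj(-1) + 2*(-4)*conj(-1) + 2*(2)*conj(1) + 3*(-3)*conj(1) + 3*(3)*conj(-1)]
      = (1/12)[(11) + (-5) + (8) + (4) + (-9) + (-9)] = 0/12 = 0
  <chi_rho, chi_4> = (1/12)[1*(11)*conj(1) + 1*(5)*conj(-1) + 2*(-4)*conj(-1) + 2*(2)*conj(1) + 3*(-3)*conj(-1) + 3*(3)*conj(1)]
      = (1/12)[(11) + (-5) + (8) + (4) + (9) + (9)] = 36/12 = 3
  <chi_rho, chi_5> = (1/12)[1*(11)*conj(2) + 1*(5)*conj(-2) + 2*(-4)*conj(1) + 2*(2)*conj(-1) + 3*(-3)*conj(0) + 3*(3)*conj(0)]
      = (1/12)[(22) + (-10) + (-8) + (-4) + (0) + (0)] = 0/12 = 0
  <chi_rho, chi_6> = (1/12)[1*(11)*conj(2) + 1*(5)*conj(2) + 2*(-4)*conj(-1) + 2*(2)*conj(-1) + 3*(-3)*conj(0) + 3*(3)*conj(0)]
      = (1/12)[(22) + (10) + (8) + (-4) + (0) + (0)] = 36/12 = 3
Dimension check: dim(rho) = sum (mult * dim) = 1*1 + 1*1 + 0*1 + 3*1 + 0*2 + 3*2 = 11 = chi_rho(e) = 11.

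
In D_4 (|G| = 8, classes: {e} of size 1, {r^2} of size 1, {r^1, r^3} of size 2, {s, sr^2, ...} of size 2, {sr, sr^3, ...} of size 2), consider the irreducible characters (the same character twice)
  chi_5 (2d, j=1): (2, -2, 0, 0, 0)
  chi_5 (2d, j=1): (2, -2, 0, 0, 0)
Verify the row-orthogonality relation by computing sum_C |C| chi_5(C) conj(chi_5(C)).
Sum = 8 = |G| = 8; so <chi_5, chi_5> = 1 (norm-1 confirms irreducibility).

Compute term by term over conjugacy classes (|C| * chi_5(C) * conj(chi_5(C))):
  1*(2)*conj(2) + 1*(-2)*conj(-2) + 2*(0)*conj(0) + 2*(0)*conj(0) + 2*(0)*conj(0)
  = (4) + (4) + (0) + (0) + (0)
  = 8.
Dividing by |G| = 8 gives 8/8 = 1, matching the row-orthogonality relation <chi_5, chi_5> = [chi_5 = chi_5].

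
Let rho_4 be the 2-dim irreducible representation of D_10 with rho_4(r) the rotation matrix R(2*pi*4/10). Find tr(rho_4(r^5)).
chi_{rho_4}(r^5) = 2*cos(2*pi*4*5/10) = 2

Proof sketch: rho_4(r^5) is rotation by angle 2*pi*4*5/10, whose trace is 2*cos(2*pi*4*5/10) = 2.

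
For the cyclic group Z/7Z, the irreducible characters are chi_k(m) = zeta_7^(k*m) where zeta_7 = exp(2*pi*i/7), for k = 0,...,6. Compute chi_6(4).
chi_6(4) = zeta_7^24 = exp(6*I*pi/7)

chi_6(4) = zeta_7^(6*4) = zeta_7^24. Since zeta_7^7 = 1, this equals zeta_7^3 = exp(2*pi*i*3/7) = exp(6*I*pi/7).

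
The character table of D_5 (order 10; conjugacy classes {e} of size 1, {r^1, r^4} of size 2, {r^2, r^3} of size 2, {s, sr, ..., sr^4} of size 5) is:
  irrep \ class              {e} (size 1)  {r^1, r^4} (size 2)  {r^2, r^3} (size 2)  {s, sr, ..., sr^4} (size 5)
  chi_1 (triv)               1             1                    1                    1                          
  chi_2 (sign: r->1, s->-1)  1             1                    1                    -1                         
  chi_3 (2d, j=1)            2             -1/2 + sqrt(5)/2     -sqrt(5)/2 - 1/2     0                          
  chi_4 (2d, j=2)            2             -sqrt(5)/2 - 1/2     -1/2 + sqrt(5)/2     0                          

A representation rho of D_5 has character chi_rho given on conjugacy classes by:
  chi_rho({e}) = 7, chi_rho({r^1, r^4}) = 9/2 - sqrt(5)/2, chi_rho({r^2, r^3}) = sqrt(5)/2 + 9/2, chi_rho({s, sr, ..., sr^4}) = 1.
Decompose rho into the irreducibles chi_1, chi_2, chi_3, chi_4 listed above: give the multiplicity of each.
Multiplicities: chi_1: 3, chi_2: 2, chi_3: 0, chi_4: 1.

Solution. Use <chi_rho, chi> = (1/|G|) sum_C |C| * chi_rho(C) * conj(chi(C)) with |G| = 10 for each irreducible chi in the table:
  <chi_rho, chi_1> = (1/10)[1*(7)*conj(1) + 2*(9/2 - sqrt(5)/2)*conj(1) + 2*(sqrt(5)/2 + 9/2)*conj(1) + 5*(1)*conj(1)]
      = (1/10)[(7) + (9 - sqrt(5)) + (sqrt(5) + 9) + (5)] = 30/10 = 3
  <chi_rho, chi_2> = (1/10)[1*(7)*conj(1) + 2*(9/2 - sqrt(5)/2)*conj(1) + 2*(sqrt(5)/2 + 9/2)*conj(1) + 5*(1)*conj(-1)]
      = (1/10)[(7) + (9 - sqrt(5)) + (sqrt(5) + 9) + (-5)] = 20/10 = 2
  <chi_rho, chi_3> = (1/10)[1*(7)*conj(2) + 2*(9/2 - sqrt(5)/2)*conj(-1/2 + sqrt(5)/2) + 2*(sqrt(5)/2 + 9/2)*conj(-sqrt(5)/2 - 1/2) + 5*(1)*conj(0)]
      = (1/10)[(14) + (-7 + 5*sqrt(5)) + (-5*sqrt(5) - 7) + (0)] = 0/10 = 0
  <chi_rho, chi_4> = (1/10)[1*(7)*conj(2) + 2*(9/2 - sqrt(5)/2)*conj(-sqrt(5)/2 - 1/2) + 2*(sqrt(5)/2 + 9/2)*conj(-1/2 + sqrt(5)/2) + 5*(1)*conj(0)]
      = (1/10)[(14) + (-4*sqrt(5) - 2) + (-2 + 4*sqrt(5)) + (0)] = 10/10 = 1
Dimension check: dim(rho) = sum (mult * dim) = 3*1 + 2*1 + 0*2 + 1*2 = 7 = chi_rho(e) = 7.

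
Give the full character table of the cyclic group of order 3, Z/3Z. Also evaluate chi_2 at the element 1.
Character table of Z/3Z (irreps indexed chi_0,...,chi_2 with chi_k(m) = zeta_3^(k*m), zeta_3 = exp(2*pi*i/3)):
  irrep \ class  {0} (size 1)  {1} (size 1)    {2} (size 1)  
  chi_0          1             1               1             
  chi_1          1             exp(2*I*pi/3)   exp(-2*I*pi/3)
  chi_2          1             exp(-2*I*pi/3)  exp(2*I*pi/3) 

Spot check: chi_2(1) = zeta_3^(2*1) = zeta_3^2 = exp(-2*I*pi/3).

Justification: Z/3Z is abelian, so all 3 irreducible complex representations are 1-dimensional. They are given by chi_k(m) = zeta_3^(k*m) for k = 0,...,2. Row orthogonality: sum_m chi_k(m) conj(chi_l(m)) = 3 * [k = l].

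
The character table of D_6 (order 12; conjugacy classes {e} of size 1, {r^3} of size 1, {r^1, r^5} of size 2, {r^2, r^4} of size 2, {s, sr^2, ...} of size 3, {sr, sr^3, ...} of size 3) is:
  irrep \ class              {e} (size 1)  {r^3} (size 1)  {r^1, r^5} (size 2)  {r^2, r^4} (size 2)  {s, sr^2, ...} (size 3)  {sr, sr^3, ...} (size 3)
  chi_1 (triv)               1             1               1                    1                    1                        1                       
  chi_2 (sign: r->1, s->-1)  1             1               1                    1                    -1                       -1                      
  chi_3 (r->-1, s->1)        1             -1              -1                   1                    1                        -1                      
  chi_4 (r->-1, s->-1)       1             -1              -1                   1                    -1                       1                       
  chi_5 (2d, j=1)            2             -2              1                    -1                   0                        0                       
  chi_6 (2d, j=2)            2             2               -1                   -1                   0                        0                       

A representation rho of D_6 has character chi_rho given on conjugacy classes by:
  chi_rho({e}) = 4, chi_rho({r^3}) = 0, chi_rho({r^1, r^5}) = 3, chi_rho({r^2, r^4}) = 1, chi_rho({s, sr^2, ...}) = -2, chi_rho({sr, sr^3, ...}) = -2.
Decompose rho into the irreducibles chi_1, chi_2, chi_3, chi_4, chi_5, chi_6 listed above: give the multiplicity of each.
Multiplicities: chi_1: 0, chi_2: 2, chi_3: 0, chi_4: 0, chi_5: 1, chi_6: 0.

Justification: Use <chi_rho, chi> = (1/|G|) sum_C |C| * chi_rho(C) * conj(chi(C)) with |G| = 12 for each irreducible chi in the table:
  <chi_rho, chi_1> = (1/12)[1*(4)*conj(1) + 1*(0)*conj(1) + 2*(3)*conj(1) + 2*(1)*conj(1) + 3*(-2)*conj(1) + 3*(-2)*conj(1)]
      = (1/12)[(4) + (0) + (6) + (2) + (-6) + (-6)] = 0/12 = 0
  <chi_rho, chi_2> = (1/12)[1*(4)*conj(1) + 1*(0)*conj(1) + 2*(3)*conj(1) + 2*(1)*conj(1) + 3*(-2)*conj(-1) + 3*(-2)*conj(-1)]
      = (1/12)[(4) + (0) + (6) + (2) + (6) + (6)] = 24/12 = 2
  <chi_rho, chi_3> = (1/12)[1*(4)*conj(1) + 1*(0)*conj(-1) + 2*(3)*conj(-1) + 2*(1)*conj(1) + 3*(-2)*conj(1) + 3*(-2)*conj(-1)]
      = (1/12)[(4) + (0) + (-6) + (2) + (-6) + (6)] = 0/12 = 0
  <chi_rho, chi_4> = (1/12)[1*(4)*conj(1) + 1*(0)*conj(-1) + 2*(3)*conj(-1) + 2*(1)*conj(1) + 3*(-2)*conj(-1) + 3*(-2)*conj(1)]
      = (1/12)[(4) + (0) + (-6) + (2) + (6) + (-6)] = 0/12 = 0
  <chi_rho, chi_5> = (1/12)[1*(4)*conj(2) + 1*(0)*conj(-2) + 2*(3)*conj(1) + 2*(1)*conj(-1) + 3*(-2)*conj(0) + 3*(-2)*conj(0)]
      = (1/12)[(8) + (0) + (6) + (-2) + (0) + (0)] = 12/12 = 1
  <chi_rho, chi_6> = (1/12)[1*(4)*conj(2) + 1*(0)*conj(2) + 2*(3)*conj(-1) + 2*(1)*conj(-1) + 3*(-2)*conj(0) + 3*(-2)*conj(0)]
      = (1/12)[(8) + (0) + (-6) + (-2) + (0) + (0)] = 0/12 = 0
Dimension check: dim(rho) = sum (mult * dim) = 0*1 + 2*1 + 0*1 + 0*1 + 1*2 + 0*2 = 4 = chi_rho(e) = 4.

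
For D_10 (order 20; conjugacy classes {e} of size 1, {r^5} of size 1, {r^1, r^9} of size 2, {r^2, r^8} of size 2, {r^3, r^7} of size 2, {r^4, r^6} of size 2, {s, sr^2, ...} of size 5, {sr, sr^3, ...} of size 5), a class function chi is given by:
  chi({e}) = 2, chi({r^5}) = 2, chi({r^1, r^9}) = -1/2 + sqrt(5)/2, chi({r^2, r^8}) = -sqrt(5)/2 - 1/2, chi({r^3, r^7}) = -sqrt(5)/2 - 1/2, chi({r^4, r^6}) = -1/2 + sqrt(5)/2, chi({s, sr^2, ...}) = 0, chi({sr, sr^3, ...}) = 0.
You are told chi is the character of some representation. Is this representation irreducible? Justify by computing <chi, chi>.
Irreducible: <chi, chi> = 1.

Justification: <chi, chi> = (1/|G|) sum_C |C| * |chi(C)|^2 = (1/20)[1*|2|^2 + 1*|2|^2 + 2*|-1/2 + sqrt(5)/2|^2 + 2*|-sqrt(5)/2 - 1/2|^2 + 2*|-sqrt(5)/2 - 1/2|^2 + 2*|-1/2 + sqrt(5)/2|^2 + 5*|0|^2 + 5*|0|^2]
  = (1/20)[(4) + (4) + (3 - sqrt(5)) + (sqrt(5) + 3) + (sqrt(5) + 3) + (3 - sqrt(5)) + (0) + (0)] = 20/20 = 1.
A character is irreducible iff <chi, chi> = 1, so this representation is irreducible.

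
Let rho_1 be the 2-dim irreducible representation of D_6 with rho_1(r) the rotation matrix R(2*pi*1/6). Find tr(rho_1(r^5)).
chi_{rho_1}(r^5) = 2*cos(2*pi*1*5/6) = 1

Proof sketch: rho_1(r^5) is rotation by angle 2*pi*1*5/6, whose trace is 2*cos(2*pi*1*5/6) = 1.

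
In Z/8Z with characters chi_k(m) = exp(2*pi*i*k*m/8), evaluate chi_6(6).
chi_6(6) = zeta_8^36 = -1

Justification: chi_6(6) = zeta_8^(6*6) = zeta_8^36. Since zeta_8^8 = 1, this equals zeta_8^4 = exp(2*pi*i*4/8) = -1.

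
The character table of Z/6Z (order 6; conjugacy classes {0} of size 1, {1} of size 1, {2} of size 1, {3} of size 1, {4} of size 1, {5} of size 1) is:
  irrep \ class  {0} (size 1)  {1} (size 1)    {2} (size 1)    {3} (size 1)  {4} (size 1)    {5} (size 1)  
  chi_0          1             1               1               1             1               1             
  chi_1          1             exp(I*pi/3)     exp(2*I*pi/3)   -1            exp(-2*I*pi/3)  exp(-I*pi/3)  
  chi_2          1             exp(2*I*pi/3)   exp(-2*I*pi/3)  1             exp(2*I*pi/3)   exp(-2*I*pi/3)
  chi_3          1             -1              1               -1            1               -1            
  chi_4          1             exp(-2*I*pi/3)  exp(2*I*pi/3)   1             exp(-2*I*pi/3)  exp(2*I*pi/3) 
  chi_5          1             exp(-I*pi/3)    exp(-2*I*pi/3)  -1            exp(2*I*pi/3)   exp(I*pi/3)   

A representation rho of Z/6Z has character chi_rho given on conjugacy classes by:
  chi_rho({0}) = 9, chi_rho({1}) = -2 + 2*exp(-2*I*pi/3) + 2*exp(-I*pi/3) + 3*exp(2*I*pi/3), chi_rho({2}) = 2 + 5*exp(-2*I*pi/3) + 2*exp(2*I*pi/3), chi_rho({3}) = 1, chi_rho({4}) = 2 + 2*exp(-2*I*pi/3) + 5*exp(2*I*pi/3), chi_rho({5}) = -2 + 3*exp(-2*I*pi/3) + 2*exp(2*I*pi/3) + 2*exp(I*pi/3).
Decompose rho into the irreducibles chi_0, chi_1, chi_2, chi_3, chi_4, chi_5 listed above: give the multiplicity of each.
Multiplicities: chi_0: 0, chi_1: 0, chi_2: 3, chi_3: 2, chi_4: 2, chi_5: 2.

Explanation: Use <chi_rho, chi> = (1/|G|) sum_C |C| * chi_rho(C) * conj(chi(C)) with |G| = 6 for each irreducible chi in the table:
  <chi_rho, chi_0> = (1/6)[1*(9)*conj(1) + 1*(-2 + 2*exp(-2*I*pi/3) + 2*exp(-I*pi/3) + 3*exp(2*I*pi/3))*conj(1) + 1*(2 + 5*exp(-2*I*pi/3) + 2*exp(2*I*pi/3))*conj(1) + 1*(1)*conj(1) + 1*(2 + 2*exp(-2*I*pi/3) + 5*exp(2*I*pi/3))*conj(1) + 1*(-2 + 3*exp(-2*I*pi/3) + 2*exp(2*I*pi/3) + 2*exp(I*pi/3))*conj(1)]
      = (1/6)[(9) + (-2 + 2*exp(-2*I*pi/3) + 2*exp(-I*pi/3) + 3*exp(2*I*pi/3)) + (2 + 5*exp(-2*I*pi/3) + 2*exp(2*I*pi/3)) + (1) + (2 + 2*exp(-2*I*pi/3) + 5*exp(2*I*pi/3)) + (-2 + 3*exp(-2*I*pi/3) + 2*exp(2*I*pi/3) + 2*exp(I*pi/3))] = 0/6 = 0
  <chi_rho, chi_1> = (1/6)[1*(9)*conj(1) + 1*(-2 + 2*exp(-2*I*pi/3) + 2*exp(-I*pi/3) + 3*exp(2*I*pi/3))*conj(exp(I*pi/3)) + 1*(2 + 5*exp(-2*I*pi/3) + 2*exp(2*I*pi/3))*conj(exp(2*I*pi/3)) + 1*(1)*conj(-1) + 1*(2 + 2*exp(-2*I*pi/3) + 5*exp(2*I*pi/3))*conj(exp(-2*I*pi/3)) + 1*(-2 + 3*exp(-2*I*pi/3) + 2*exp(2*I*pi/3) + 2*exp(I*pi/3))*conj(exp(-I*pi/3))]
      = (1/6)[(9) + (-2 + 2*exp(-2*I*pi/3) - 2*exp(-I*pi/3) + 3*exp(I*pi/3)) + (2 + 2*exp(-2*I*pi/3) + 5*exp(2*I*pi/3)) + (-1) + (2 + 5*exp(-2*I*pi/3) + 2*exp(2*I*pi/3)) + (-2 + 3*exp(-I*pi/3) - 2*exp(I*pi/3) + 2*exp(2*I*pi/3))] = 0/6 = 0
  <chi_rho, chi_2> = (1/6)[1*(9)*conj(1) + 1*(-2 + 2*exp(-2*I*pi/3) + 2*exp(-I*pi/3) + 3*exp(2*I*pi/3))*conj(exp(2*I*pi/3)) + 1*(2 + 5*exp(-2*I*pi/3) + 2*exp(2*I*pi/3))*conj(exp(-2*I*pi/3)) + 1*(1)*conj(1) + 1*(2 + 2*exp(-2*I*pi/3) + 5*exp(2*I*pi/3))*conj(exp(2*I*pi/3)) + 1*(-2 + 3*exp(-2*I*pi/3) + 2*exp(2*I*pi/3) + 2*exp(I*pi/3))*conj(exp(-2*I*pi/3))]
      = (1/6)[(9) + (1 + 2*exp(2*I*pi/3) - 2*exp(-2*I*pi/3)) + (3) + (1) + (3) + (1 + 2*exp(-2*I*pi/3) - 2*exp(2*I*pi/3))] = 18/6 = 3
  <chi_rho, chi_3> = (1/6)[1*(9)*conj(1) + 1*(-2 + 2*exp(-2*I*pi/3) + 2*exp(-I*pi/3) + 3*exp(2*I*pi/3))*conj(-1) + 1*(2 + 5*exp(-2*I*pi/3) + 2*exp(2*I*pi/3))*conj(1) + 1*(1)*conj(-1) + 1*(2 + 2*exp(-2*I*pi/3) + 5*exp(2*I*pi/3))*conj(1) + 1*(-2 + 3*exp(-2*I*pi/3) + 2*exp(2*I*pi/3) + 2*exp(I*pi/3))*conj(-1)]
      = (1/6)[(9) + (2 - 3*exp(2*I*pi/3) - 2*exp(-I*pi/3) - 2*exp(-2*I*pi/3)) + (2 + 5*exp(-2*I*pi/3) + 2*exp(2*I*pi/3)) + (-1) + (2 + 2*exp(-2*I*pi/3) + 5*exp(2*I*pi/3)) + (2 - 2*exp(I*pi/3) - 2*exp(2*I*pi/3) - 3*exp(-2*I*pi/3))] = 12/6 = 2
  <chi_rho, chi_4> = (1/6)[1*(9)*conj(1) + 1*(-2 + 2*exp(-2*I*pi/3) + 2*exp(-I*pi/3) + 3*exp(2*I*pi/3))*conj(exp(-2*I*pi/3)) + 1*(2 + 5*exp(-2*I*pi/3) + 2*exp(2*I*pi/3))*conj(exp(2*I*pi/3)) + 1*(1)*conj(1) + 1*(2 + 2*exp(-2*I*pi/3) + 5*exp(2*I*pi/3))*conj(exp(-2*I*pi/3)) + 1*(-2 + 3*exp(-2*I*pi/3) + 2*exp(2*I*pi/3) + 2*exp(I*pi/3))*conj(exp(2*I*pi/3))]
      = (1/6)[(9) + (2 + 3*exp(-2*I*pi/3) - 2*exp(2*I*pi/3) + 2*exp(I*pi/3)) + (2 + 2*exp(-2*I*pi/3) + 5*exp(2*I*pi/3)) + (1) + (2 + 5*exp(-2*I*pi/3) + 2*exp(2*I*pi/3)) + (2 + 2*exp(-I*pi/3) - 2*exp(-2*I*pi/3) + 3*exp(2*I*pi/3))] = 12/6 = 2
  <chi_rho, chi_5> = (1/6)[1*(9)*conj(1) + 1*(-2 + 2*exp(-2*I*pi/3) + 2*exp(-I*pi/3) + 3*exp(2*I*pi/3))*conj(exp(-I*pi/3)) + 1*(2 + 5*exp(-2*I*pi/3) + 2*exp(2*I*pi/3))*conj(exp(-2*I*pi/3)) + 1*(1)*conj(-1) + 1*(2 + 2*exp(-2*I*pi/3) + 5*exp(2*I*pi/3))*conj(exp(2*I*pi/3)) + 1*(-2 + 3*exp(-2*I*pi/3) + 2*exp(2*I*pi/3) + 2*exp(I*pi/3))*conj(exp(I*pi/3))]
      = (1/6)[(9) + (-1 - 2*exp(I*pi/3) + 2*exp(-I*pi/3)) + (3) + (-1) + (3) + (-1 - 2*exp(-I*pi/3) + 2*exp(I*pi/3))] = 12/6 = 2
(Exp terms are combined using exp(i*s)*conj(exp(i*t)) = exp(i*(s-t)), and sums of them are collapsed using the identity that for every m > 1 the m distinct m-th roots of unity sum to 0, e.g. 1 + exp(2*I*pi/3) + exp(-2*I*pi/3) = 0.)
Dimension check: dim(rho) = sum (mult * dim) = 0*1 + 0*1 + 3*1 + 2*1 + 2*1 + 2*1 = 9 = chi_rho(e) = 9.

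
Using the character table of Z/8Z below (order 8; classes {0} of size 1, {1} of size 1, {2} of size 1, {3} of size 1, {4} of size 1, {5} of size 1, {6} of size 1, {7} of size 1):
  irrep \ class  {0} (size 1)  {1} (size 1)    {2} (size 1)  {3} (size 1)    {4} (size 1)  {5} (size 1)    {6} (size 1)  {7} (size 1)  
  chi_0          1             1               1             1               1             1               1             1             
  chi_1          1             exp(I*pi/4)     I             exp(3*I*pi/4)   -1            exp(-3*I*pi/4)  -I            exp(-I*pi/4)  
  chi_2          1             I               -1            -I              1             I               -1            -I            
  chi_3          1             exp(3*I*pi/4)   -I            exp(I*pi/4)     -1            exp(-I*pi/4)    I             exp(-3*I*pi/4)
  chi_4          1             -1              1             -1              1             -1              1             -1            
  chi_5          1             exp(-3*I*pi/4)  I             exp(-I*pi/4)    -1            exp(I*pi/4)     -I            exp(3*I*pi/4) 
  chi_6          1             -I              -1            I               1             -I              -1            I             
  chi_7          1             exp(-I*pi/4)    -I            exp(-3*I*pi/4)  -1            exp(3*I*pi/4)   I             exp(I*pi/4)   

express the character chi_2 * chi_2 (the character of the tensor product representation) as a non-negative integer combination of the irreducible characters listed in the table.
chi_2 tensor chi_2 = chi_4 (all other irreducibles have multiplicity 0).

Details: The character of a tensor product is the pointwise product (chi_2 * chi_2)(C) = chi_2(C) * chi_2(C):
  {0}: (1)*(1), {1}: (I)*(I), {2}: (-1)*(-1), {3}: (-I)*(-I), {4}: (1)*(1), {5}: (I)*(I), {6}: (-1)*(-1), {7}: (-I)*(-I)
so (chi_2 * chi_2) takes values
  {0} -> 1, {1} -> -1, {2} -> 1, {3} -> -1, {4} -> 1, {5} -> -1, {6} -> 1, {7} -> -1.
Now take the inner product of this character with each irreducible chi from the table, <chi_2*chi_2, chi> = (1/8) sum_C |C| (chi_2*chi_2)(C) conj(chi(C)):
  <chi_2*chi_2, chi_0> = (1/8)[1*(1)*conj(1) + 1*(-1)*conj(1) + 1*(1)*conj(1) + 1*(-1)*conj(1) + 1*(1)*conj(1) + 1*(-1)*conj(1) + 1*(1)*conj(1) + 1*(-1)*conj(1)]
      = (1/8)[(1) + (-1) + (1) + (-1) + (1) + (-1) + (1) + (-1)] = 0/8 = 0
  <chi_2*chi_2, chi_1> = (1/8)[1*(1)*conj(1) + 1*(-1)*conj(exp(I*pi/4)) + 1*(1)*conj(I) + 1*(-1)*conj(exp(3*I*pi/4)) + 1*(1)*conj(-1) + 1*(-1)*conj(exp(-3*I*pi/4)) + 1*(1)*conj(-I) + 1*(-1)*conj(exp(-I*pi/4))]
      = (1/8)[(1) + (-exp(-I*pi/4)) + (-I) + (-exp(-3*I*pi/4)) + (-1) + (-exp(3*I*pi/4)) + (I) + (-exp(I*pi/4))] = 0/8 = 0
  <chi_2*chi_2, chi_2> = (1/8)[1*(1)*conj(1) + 1*(-1)*conj(I) + 1*(1)*conj(-1) + 1*(-1)*conj(-I) + 1*(1)*conj(1) + 1*(-1)*conj(I) + 1*(1)*conj(-1) + 1*(-1)*conj(-I)]
      = (1/8)[(1) + (I) + (-1) + (-I) + (1) + (I) + (-1) + (-I)] = 0/8 = 0
  <chi_2*chi_2, chi_3> = (1/8)[1*(1)*conj(1) + 1*(-1)*conj(exp(3*I*pi/4)) + 1*(1)*conj(-I) + 1*(-1)*conj(exp(I*pi/4)) + 1*(1)*conj(-1) + 1*(-1)*conj(exp(-I*pi/4)) + 1*(1)*conj(I) + 1*(-1)*conj(exp(-3*I*pi/4))]
      = (1/8)[(1) + (-exp(-3*I*pi/4)) + (I) + (-exp(-I*pi/4)) + (-1) + (-exp(I*pi/4)) + (-I) + (-exp(3*I*pi/4))] = 0/8 = 0
  <chi_2*chi_2, chi_4> = (1/8)[1*(1)*conj(1) + 1*(-1)*conj(-1) + 1*(1)*conj(1) + 1*(-1)*conj(-1) + 1*(1)*conj(1) + 1*(-1)*conj(-1) + 1*(1)*conj(1) + 1*(-1)*conj(-1)]
      = (1/8)[(1) + (1) + (1) + (1) + (1) + (1) + (1) + (1)] = 8/8 = 1
  <chi_2*chi_2, chi_5> = (1/8)[1*(1)*conj(1) + 1*(-1)*conj(exp(-3*I*pi/4)) + 1*(1)*conj(I) + 1*(-1)*conj(exp(-I*pi/4)) + 1*(1)*conj(-1) + 1*(-1)*conj(exp(I*pi/4)) + 1*(1)*conj(-I) + 1*(-1)*conj(exp(3*I*pi/4))]
      = (1/8)[(1) + (-exp(3*I*pi/4)) + (-I) + (-exp(I*pi/4)) + (-1) + (-exp(-I*pi/4)) + (I) + (-exp(-3*I*pi/4))] = 0/8 = 0
  <chi_2*chi_2, chi_6> = (1/8)[1*(1)*conj(1) + 1*(-1)*conj(-I) + 1*(1)*conj(-1) + 1*(-1)*conj(I) + 1*(1)*conj(1) + 1*(-1)*conj(-I) + 1*(1)*conj(-1) + 1*(-1)*conj(I)]
      = (1/8)[(1) + (-I) + (-1) + (I) + (1) + (-I) + (-1) + (I)] = 0/8 = 0
  <chi_2*chi_2, chi_7> = (1/8)[1*(1)*conj(1) + 1*(-1)*conj(exp(-I*pi/4)) + 1*(1)*conj(-I) + 1*(-1)*conj(exp(-3*I*pi/4)) + 1*(1)*conj(-1) + 1*(-1)*conj(exp(3*I*pi/4)) + 1*(1)*conj(I) + 1*(-1)*conj(exp(I*pi/4))]
      = (1/8)[(1) + (-exp(I*pi/4)) + (I) + (-exp(3*I*pi/4)) + (-1) + (-exp(-3*I*pi/4)) + (-I) + (-exp(-I*pi/4))] = 0/8 = 0
(Exp terms are combined using exp(i*s)*conj(exp(i*t)) = exp(i*(s-t)), and sums of them are collapsed using the identity that for every m > 1 the m distinct m-th roots of unity sum to 0, e.g. 1 + exp(2*I*pi/3) + exp(-2*I*pi/3) = 0.)
Hence the multiplicities are chi_4: 1. Dimension check: dim(chi_2)*dim(chi_2) = 1*1 = 1 and sum (mult * dim) = 1*1 = 1.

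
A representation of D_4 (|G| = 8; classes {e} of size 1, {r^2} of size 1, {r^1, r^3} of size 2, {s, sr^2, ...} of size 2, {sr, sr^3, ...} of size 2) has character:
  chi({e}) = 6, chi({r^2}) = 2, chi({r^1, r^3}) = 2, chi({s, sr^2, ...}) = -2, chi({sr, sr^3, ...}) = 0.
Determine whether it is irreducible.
Not irreducible (reducible): <chi, chi> = 7 > 1.

Why: <chi, chi> = (1/|G|) sum_C |C| * |chi(C)|^2 = (1/8)[1*|6|^2 + 1*|2|^2 + 2*|2|^2 + 2*|-2|^2 + 2*|0|^2]
  = (1/8)[(36) + (4) + (8) + (8) + (0)] = 56/8 = 7.
A character is irreducible iff <chi, chi> = 1, so this representation is reducible.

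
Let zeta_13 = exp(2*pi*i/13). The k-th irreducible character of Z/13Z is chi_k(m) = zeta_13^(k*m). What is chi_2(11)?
chi_2(11) = zeta_13^22 = exp(-8*I*pi/13)

Working: chi_2(11) = zeta_13^(2*11) = zeta_13^22. Since zeta_13^13 = 1, this equals zeta_13^9 = exp(2*pi*i*9/13) = exp(-8*I*pi/13).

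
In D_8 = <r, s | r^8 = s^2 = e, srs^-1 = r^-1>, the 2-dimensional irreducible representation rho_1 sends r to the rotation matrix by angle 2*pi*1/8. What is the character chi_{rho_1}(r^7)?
chi_{rho_1}(r^7) = 2*cos(2*pi*1*7/8) = sqrt(2)

Justification: rho_1(r^7) is rotation by angle 2*pi*1*7/8, whose trace is 2*cos(2*pi*1*7/8) = sqrt(2).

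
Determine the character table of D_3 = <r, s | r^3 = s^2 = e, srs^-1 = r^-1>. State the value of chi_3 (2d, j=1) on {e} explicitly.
Conjugacy classes: {e} of size 1, {r^1, r^2} of size 2, {s, sr, ..., sr^2} of size 3.
Character table:
  irrep \ class              {e} (size 1)  {r^1, r^2} (size 2)  {s, sr, ..., sr^2} (size 3)
  chi_1 (triv)               1             1                    1                          
  chi_2 (sign: r->1, s->-1)  1             1                    -1                         
  chi_3 (2d, j=1)            2             -1                   0                          

Spot check: chi_3 (2d, j=1) on {e} = 2.

Argument: D_3 has order 2*3 = 6 with 3 conjugacy classes, hence 3 irreducibles. Sum of squared dims 1 + 1 + 4 = 6 = |G|. Linear characters come from the abelianisation; the 2-dimensional irreps have character r^k -> 2*cos(2*pi*j*k/3), reflections -> 0.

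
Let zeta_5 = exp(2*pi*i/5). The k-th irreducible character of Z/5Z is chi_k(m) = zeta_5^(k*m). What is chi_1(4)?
chi_1(4) = zeta_5^4 = exp(-2*I*pi/5)

Derivation: chi_1(4) = zeta_5^(1*4) = zeta_5^4. Since zeta_5^5 = 1, this equals zeta_5^4 = exp(2*pi*i*4/5) = exp(-2*I*pi/5).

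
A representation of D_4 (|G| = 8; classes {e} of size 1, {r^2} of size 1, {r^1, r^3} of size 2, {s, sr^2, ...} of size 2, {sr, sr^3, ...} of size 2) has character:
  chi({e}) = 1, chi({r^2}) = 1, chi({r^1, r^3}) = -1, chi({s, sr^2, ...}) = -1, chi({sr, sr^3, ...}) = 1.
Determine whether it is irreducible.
Irreducible: <chi, chi> = 1.

Reasoning: <chi, chi> = (1/|G|) sum_C |C| * |chi(C)|^2 = (1/8)[1*|1|^2 + 1*|1|^2 + 2*|-1|^2 + 2*|-1|^2 + 2*|1|^2]
  = (1/8)[(1) + (1) + (2) + (2) + (2)] = 8/8 = 1.
A character is irreducible iff <chi, chi> = 1, so this representation is irreducible.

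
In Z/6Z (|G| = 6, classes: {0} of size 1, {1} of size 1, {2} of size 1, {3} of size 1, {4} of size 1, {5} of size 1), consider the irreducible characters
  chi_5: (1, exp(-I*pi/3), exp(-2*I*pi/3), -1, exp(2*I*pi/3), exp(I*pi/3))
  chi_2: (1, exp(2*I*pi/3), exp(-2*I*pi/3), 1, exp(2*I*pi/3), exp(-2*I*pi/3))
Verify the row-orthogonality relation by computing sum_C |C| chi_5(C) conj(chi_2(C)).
Sum = 0; so <chi_5, chi_2> = 0 (distinct irreducibles are orthogonal).

Argument: Compute term by term over conjugacy classes (|C| * chi_5(C) * conj(chi_2(C))):
  1*(1)*conj(1) + 1*(exp(-I*pi/3))*conj(exp(2*I*pi/3)) + 1*(exp(-2*I*pi/3))*conj(exp(-2*I*pi/3)) + 1*(-1)*conj(1) + 1*(exp(2*I*pi/3))*conj(exp(2*I*pi/3)) + 1*(exp(I*pi/3))*conj(exp(-2*I*pi/3))
  = (1) + (-1) + (1) + (-1) + (1) + (-1)
  = 0.
(Exp terms are combined using exp(i*s)*conj(exp(i*t)) = exp(i*(s-t)), and sums of them are collapsed using the identity that for every m > 1 the m distinct m-th roots of unity sum to 0, e.g. 1 + exp(2*I*pi/3) + exp(-2*I*pi/3) = 0.)
Dividing by |G| = 6 gives 0/6 = 0, matching the row-orthogonality relation <chi_5, chi_2> = [chi_5 = chi_2].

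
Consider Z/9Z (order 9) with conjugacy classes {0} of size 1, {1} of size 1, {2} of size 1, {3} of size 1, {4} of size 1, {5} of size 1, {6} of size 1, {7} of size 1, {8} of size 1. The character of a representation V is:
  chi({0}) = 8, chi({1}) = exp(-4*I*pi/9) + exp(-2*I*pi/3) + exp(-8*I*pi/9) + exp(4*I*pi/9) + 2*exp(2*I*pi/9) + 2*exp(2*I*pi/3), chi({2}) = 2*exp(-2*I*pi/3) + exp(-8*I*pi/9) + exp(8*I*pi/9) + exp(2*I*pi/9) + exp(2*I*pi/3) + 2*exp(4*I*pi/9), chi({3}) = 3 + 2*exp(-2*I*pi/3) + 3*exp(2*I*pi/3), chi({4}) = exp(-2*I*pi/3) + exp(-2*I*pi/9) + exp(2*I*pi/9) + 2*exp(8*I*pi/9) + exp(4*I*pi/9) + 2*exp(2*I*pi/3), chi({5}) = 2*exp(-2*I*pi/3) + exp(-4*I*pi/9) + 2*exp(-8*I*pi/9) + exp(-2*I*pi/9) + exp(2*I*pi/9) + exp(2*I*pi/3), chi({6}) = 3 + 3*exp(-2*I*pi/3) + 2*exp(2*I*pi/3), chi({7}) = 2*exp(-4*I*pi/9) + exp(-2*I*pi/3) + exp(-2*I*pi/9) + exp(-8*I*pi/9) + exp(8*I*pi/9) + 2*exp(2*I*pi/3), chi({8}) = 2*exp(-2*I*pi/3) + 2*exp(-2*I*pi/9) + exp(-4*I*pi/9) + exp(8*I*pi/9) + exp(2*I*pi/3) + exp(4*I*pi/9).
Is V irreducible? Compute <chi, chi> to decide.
Not irreducible (reducible): <chi, chi> = 12 > 1.

Why: <chi, chi> = (1/|G|) sum_C |C| * |chi(C)|^2 = (1/9)[1*|8|^2 + 1*|exp(-4*I*pi/9) + exp(-2*I*pi/3) + exp(-8*I*pi/9) + exp(4*I*pi/9) + 2*exp(2*I*pi/9) + 2*exp(2*I*pi/3)|^2 + 1*|2*exp(-2*I*pi/3) + exp(-8*I*pi/9) + exp(8*I*pi/9) + exp(2*I*pi/9) + exp(2*I*pi/3) + 2*exp(4*I*pi/9)|^2 + 1*|3 + 2*exp(-2*I*pi/3) + 3*exp(2*I*pi/3)|^2 + 1*|exp(-2*I*pi/3) + exp(-2*I*pi/9) + exp(2*I*pi/9) + 2*exp(8*I*pi/9) + exp(4*I*pi/9) + 2*exp(2*I*pi/3)|^2 + 1*|2*exp(-2*I*pi/3) + exp(-4*I*pi/9) + 2*exp(-8*I*pi/9) + exp(-2*I*pi/9) + exp(2*I*pi/9) + exp(2*I*pi/3)|^2 + 1*|3 + 3*exp(-2*I*pi/3) + 2*exp(2*I*pi/3)|^2 + 1*|2*exp(-4*I*pi/9) + exp(-2*I*pi/3) + exp(-2*I*pi/9) + exp(-8*I*pi/9) + exp(8*I*pi/9) + 2*exp(2*I*pi/3)|^2 + 1*|2*exp(-2*I*pi/3) + 2*exp(-2*I*pi/9) + exp(-4*I*pi/9) + exp(8*I*pi/9) + exp(2*I*pi/3) + exp(4*I*pi/9)|^2]
  = (1/9)[(64) + (12 + 7*exp(-4*I*pi/9) + 5*exp(-2*I*pi/3) + 6*exp(-2*I*pi/9) + 8*exp(-8*I*pi/9) + 8*exp(8*I*pi/9) + 6*exp(2*I*pi/9) + 5*exp(2*I*pi/3) + 7*exp(4*I*pi/9)) + (12 + 6*exp(-4*I*pi/9) + 8*exp(-2*I*pi/9) + 5*exp(-2*I*pi/3) + 7*exp(-8*I*pi/9) + 7*exp(8*I*pi/9) + 5*exp(2*I*pi/3) + 8*exp(2*I*pi/9) + 6*exp(4*I*pi/9)) + (1) + (12 + 8*exp(-4*I*pi/9) + 7*exp(-2*I*pi/9) + 5*exp(-2*I*pi/3) + 6*exp(-8*I*pi/9) + 6*exp(8*I*pi/9) + 5*exp(2*I*pi/3) + 7*exp(2*I*pi/9) + 8*exp(4*I*pi/9)) + (12 + 8*exp(-4*I*pi/9) + 7*exp(-2*I*pi/9) + 5*exp(-2*I*pi/3) + 6*exp(-8*I*pi/9) + 6*exp(8*I*pi/9) + 5*exp(2*I*pi/3) + 7*exp(2*I*pi/9) + 8*exp(4*I*pi/9)) + (1) + (12 + 6*exp(-4*I*pi/9) + 8*exp(-2*I*pi/9) + 5*exp(-2*I*pi/3) + 7*exp(-8*I*pi/9) + 7*exp(8*I*pi/9) + 5*exp(2*I*pi/3) + 8*exp(2*I*pi/9) + 6*exp(4*I*pi/9)) + (12 + 7*exp(-4*I*pi/9) + 5*exp(-2*I*pi/3) + 6*exp(-2*I*pi/9) + 8*exp(-8*I*pi/9) + 8*exp(8*I*pi/9) + 6*exp(2*I*pi/9) + 5*exp(2*I*pi/3) + 7*exp(4*I*pi/9))] = 108/9 = 12.
(Exp terms are combined using exp(i*s)*conj(exp(i*t)) = exp(i*(s-t)), and sums of them are collapsed using the identity that for every m > 1 the m distinct m-th roots of unity sum to 0, e.g. 1 + exp(2*I*pi/3) + exp(-2*I*pi/3) = 0.)
A character is irreducible iff <chi, chi> = 1, so this representation is reducible.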